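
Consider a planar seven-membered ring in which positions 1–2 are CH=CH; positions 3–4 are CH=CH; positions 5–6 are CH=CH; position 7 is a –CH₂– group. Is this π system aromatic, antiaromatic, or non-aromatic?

Non-aromatic

At the CH2 position, the tetrahedral CH₂ carbon is sp³ and has no p orbital in the ring π system; the ring's p-orbital overlap is broken there.
Broken conjugation rules out both aromaticity and antiaromaticity.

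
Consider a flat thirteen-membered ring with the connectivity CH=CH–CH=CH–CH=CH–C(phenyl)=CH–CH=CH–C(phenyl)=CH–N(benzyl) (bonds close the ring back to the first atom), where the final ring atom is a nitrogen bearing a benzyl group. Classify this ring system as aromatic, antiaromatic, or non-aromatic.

Aromatic

Every ring atom contributes a p orbital perpendicular to the ring (the double-bond atoms are sp², each contributing one p electron; the pyrrole-type nitrogen donates its lone pair from the p orbital), so the π system is cyclic and fully conjugated.
Tallying contributions gives 6 × 2 = 12 from the double-bond units + 2 from the N(benzyl) atom = 14.
14 = 4(3) + 2, which satisfies Hückel's 4n+2 rule.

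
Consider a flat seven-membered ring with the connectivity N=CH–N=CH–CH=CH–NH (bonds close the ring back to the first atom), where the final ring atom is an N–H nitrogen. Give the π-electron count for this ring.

Every ring atom contributes a p orbital perpendicular to the ring (each doubly-bonded ring atom is sp² with one p-orbital electron; each sp² =N– keeps its lone pair in-plane and puts one electron into the π system; the pyrrole-type nitrogen donates its lone pair from the p orbital), so the π system is cyclic and fully conjugated.
Tallying contributions gives 3 × 2 = 6 from the double-bond units + 2 from the NH atom = 8.

8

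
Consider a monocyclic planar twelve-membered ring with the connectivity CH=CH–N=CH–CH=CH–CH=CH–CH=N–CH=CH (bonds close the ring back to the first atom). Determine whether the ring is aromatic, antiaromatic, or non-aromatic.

The p orbitals form a continuous loop: every atom in a ring double bond is sp² and brings one electron to the p orbital; each =N– nitrogen is pyridine-type (lone pair in the sp² plane, one electron in the p orbital). The ring is fully conjugated.
Adding the contributions, 6 × 2 = 12 from the 6 double-bond units.
With 12 = 4·3 π electrons, Hückel's rule classifies the planar ring as antiaromatic.

Antiaromatic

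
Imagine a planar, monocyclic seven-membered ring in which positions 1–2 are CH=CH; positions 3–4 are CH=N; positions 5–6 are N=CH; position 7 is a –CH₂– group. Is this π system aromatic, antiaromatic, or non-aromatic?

The CH2 position has four σ bonds — the tetrahedral CH₂ carbon is sp³ and has no p orbital in the ring π system — so the cyclic conjugation is interrupted.
Without a continuous loop of overlapping p orbitals the Hückel electron count never comes into play.

Non-aromatic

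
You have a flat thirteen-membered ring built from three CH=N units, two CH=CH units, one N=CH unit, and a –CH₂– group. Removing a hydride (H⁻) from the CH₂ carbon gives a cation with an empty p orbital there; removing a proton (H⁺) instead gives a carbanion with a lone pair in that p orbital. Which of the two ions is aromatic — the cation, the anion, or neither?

Once that carbon is sp², every ring atom has a p orbital and both ions are fully conjugated.
Cation: 6 × 2 + 0 = 12 π electrons → 4(3), antiaromatic.
Anion: 6 × 2 + 2 = 14 π electrons → 4(3)+2, aromatic.

The anion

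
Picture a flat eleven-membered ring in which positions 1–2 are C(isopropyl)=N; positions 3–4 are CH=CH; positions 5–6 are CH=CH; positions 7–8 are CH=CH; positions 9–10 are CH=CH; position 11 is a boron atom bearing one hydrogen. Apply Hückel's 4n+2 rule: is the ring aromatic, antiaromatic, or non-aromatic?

Aromatic

Every ring atom contributes a p orbital perpendicular to the ring (every atom in a ring double bond is sp² and brings one electron to the p orbital; each =N– nitrogen is pyridine-type (lone pair in the sp² plane, one electron in the p orbital); the boron has an empty p orbital), so the π system is cyclic and fully conjugated.
π-electron count: 5 × 2 = 10 from the double-bond units + 0 from the BH atom = 10.
Since 10 = 4·2 + 2, the ring meets the 4n+2 criterion.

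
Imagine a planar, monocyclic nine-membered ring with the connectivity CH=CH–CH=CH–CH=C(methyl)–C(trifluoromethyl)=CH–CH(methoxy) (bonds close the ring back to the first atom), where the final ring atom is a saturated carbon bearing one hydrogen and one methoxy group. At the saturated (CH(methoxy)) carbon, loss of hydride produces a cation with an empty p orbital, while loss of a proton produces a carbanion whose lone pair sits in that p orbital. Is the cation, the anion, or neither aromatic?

The anion

Both ions have a continuous loop of p orbitals — each ring atom is sp².
Cation: 4 × 2 + 0 = 8 π electrons → 4(2), antiaromatic.
Anion: 4 × 2 + 2 = 10 π electrons → 4(2)+2, aromatic.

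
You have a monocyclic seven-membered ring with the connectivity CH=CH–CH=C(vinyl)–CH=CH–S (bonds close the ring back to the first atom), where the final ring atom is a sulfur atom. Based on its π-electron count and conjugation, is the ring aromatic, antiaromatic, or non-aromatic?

Antiaromatic

Every ring atom contributes a p orbital perpendicular to the ring (each doubly-bonded ring atom is sp² with one p-orbital electron; the sulfur donates one lone pair from its p orbital), so the π system is cyclic and fully conjugated.
Counting π electrons: 3 × 2 = 6 from the double-bond units + 2 from the S atom = 8.
With 8 = 4·2 π electrons, Hückel's rule classifies the planar ring as antiaromatic.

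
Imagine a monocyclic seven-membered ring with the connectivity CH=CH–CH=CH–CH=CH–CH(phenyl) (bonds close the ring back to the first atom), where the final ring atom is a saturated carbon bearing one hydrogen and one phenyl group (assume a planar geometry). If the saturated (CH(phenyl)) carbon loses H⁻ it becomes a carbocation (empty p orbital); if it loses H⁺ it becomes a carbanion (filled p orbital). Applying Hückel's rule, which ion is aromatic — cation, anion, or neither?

The cation

In either ion the ring is fully conjugated: every atom, including the new sp² carbon, supplies a p orbital.
Cation: 3 × 2 + 0 = 6 π electrons → 4(1)+2, aromatic.
Anion: 3 × 2 + 2 = 8 π electrons → 4(2), antiaromatic.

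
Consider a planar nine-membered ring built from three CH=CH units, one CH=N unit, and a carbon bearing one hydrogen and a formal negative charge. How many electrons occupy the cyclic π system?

The p orbitals form a continuous loop: the double-bond atoms are sp², each contributing one p electron; each sp² =N– keeps its lone pair in-plane and puts one electron into the π system; the carbanion's lone pair occupies the p orbital. The ring is fully conjugated.
Counting π electrons: 4 × 2 = 8 from the double-bond units + 2 from the CH(-) atom = 10.

10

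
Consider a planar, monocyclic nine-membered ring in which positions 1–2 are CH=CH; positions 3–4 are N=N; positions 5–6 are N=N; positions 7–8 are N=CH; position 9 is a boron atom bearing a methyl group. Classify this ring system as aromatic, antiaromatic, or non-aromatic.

Antiaromatic

Check conjugation: every atom in a ring double bond is sp² and brings one electron to the p orbital; each =N– nitrogen is pyridine-type (lone pair in the sp² plane, one electron in the p orbital); the boron has an empty p orbital — every position has a p orbital, so the cyclic π system is continuous.
Adding the contributions, 4 × 2 = 8 from the double-bond units + 0 from the B(methyl) atom = 8.
With 8 = 4·2 π electrons, Hückel's rule classifies the planar ring as antiaromatic.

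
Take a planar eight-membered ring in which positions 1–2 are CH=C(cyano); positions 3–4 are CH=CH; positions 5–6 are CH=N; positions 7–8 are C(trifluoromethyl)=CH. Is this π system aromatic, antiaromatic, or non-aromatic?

Every ring atom contributes a p orbital perpendicular to the ring (every atom in a ring double bond is sp² and brings one electron to the p orbital; each =N– nitrogen is pyridine-type (lone pair in the sp² plane, one electron in the p orbital)), so the π system is cyclic and fully conjugated.
π-electron count: 4 × 2 = 8 from the 4 double-bond units.
With 8 = 4·2 π electrons, Hückel's rule classifies the planar ring as antiaromatic.

Antiaromatic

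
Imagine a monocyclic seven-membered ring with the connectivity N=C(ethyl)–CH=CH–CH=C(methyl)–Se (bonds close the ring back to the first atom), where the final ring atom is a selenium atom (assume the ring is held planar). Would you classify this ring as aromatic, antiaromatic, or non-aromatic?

Check conjugation: each doubly-bonded ring atom is sp² with one p-orbital electron; the doubly-bonded nitrogens are pyridine-type — their lone pairs lie in the ring plane, leaving one electron in the p orbital; the selenium donates one lone pair from its p orbital — every position has a p orbital, so the cyclic π system is continuous.
Counting π electrons: 3 × 2 = 6 from the double-bond units + 2 from the Se atom = 8.
8 = 4(2); a planar, fully conjugated 4n system is antiaromatic.

Antiaromatic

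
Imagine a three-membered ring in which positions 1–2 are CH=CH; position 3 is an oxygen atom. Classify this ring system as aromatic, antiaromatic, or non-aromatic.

Antiaromatic

The p orbitals form a continuous loop: every atom in a ring double bond is sp² and brings one electron to the p orbital; the oxygen donates one lone pair from its p orbital. The ring is fully conjugated.
Adding the contributions, 1 × 2 = 2 from the double-bond unit + 2 from the O atom = 4.
A 4n π count (4, n = 1) in a planar conjugated ring means antiaromatic.
(The species described is oxirene.)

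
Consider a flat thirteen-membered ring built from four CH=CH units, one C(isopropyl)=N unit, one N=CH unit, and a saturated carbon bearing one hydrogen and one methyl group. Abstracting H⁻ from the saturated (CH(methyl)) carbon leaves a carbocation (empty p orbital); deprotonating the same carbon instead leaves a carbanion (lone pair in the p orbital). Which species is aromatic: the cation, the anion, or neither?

The anion

Both ions have a continuous loop of p orbitals — each ring atom is sp².
Cation: 6 × 2 + 0 = 12 π electrons → 4(3), antiaromatic.
Anion: 6 × 2 + 2 = 14 π electrons → 4(3)+2, aromatic.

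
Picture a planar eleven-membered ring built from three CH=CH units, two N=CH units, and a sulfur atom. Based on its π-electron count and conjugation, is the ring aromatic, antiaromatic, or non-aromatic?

The p orbitals form a continuous loop: the double-bond atoms are sp², each contributing one p electron; the doubly-bonded nitrogens are pyridine-type — their lone pairs lie in the ring plane, leaving one electron in the p orbital; the sulfur donates one lone pair from its p orbital. The ring is fully conjugated.
π-electron count: 5 × 2 = 10 from the double-bond units + 2 from the S atom = 12.
12 = 4(3); a planar, fully conjugated 4n system is antiaromatic.

Antiaromatic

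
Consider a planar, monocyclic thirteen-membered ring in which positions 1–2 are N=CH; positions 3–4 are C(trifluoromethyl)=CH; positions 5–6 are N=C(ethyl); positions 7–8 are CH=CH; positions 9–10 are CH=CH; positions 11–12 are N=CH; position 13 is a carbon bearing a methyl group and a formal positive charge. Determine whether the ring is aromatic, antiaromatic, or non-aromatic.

Antiaromatic

Check conjugation: the double-bond atoms are sp², each contributing one p electron; each sp² =N– keeps its lone pair in-plane and puts one electron into the π system; the carbocation has an empty p orbital — every position has a p orbital, so the cyclic π system is continuous.
Adding the contributions, 6 × 2 = 12 from the double-bond units + 0 from the C(methyl)(+) atom = 12.
12 is a 4n count (n = 3), so the planar conjugated ring is antiaromatic.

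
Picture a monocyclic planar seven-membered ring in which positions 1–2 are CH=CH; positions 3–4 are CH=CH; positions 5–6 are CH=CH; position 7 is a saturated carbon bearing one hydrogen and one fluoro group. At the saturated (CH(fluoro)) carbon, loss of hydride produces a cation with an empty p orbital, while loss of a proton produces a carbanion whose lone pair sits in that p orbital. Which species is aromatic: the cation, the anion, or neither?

The cation

Once that carbon is sp², every ring atom has a p orbital and both ions are fully conjugated.
Cation: 3 × 2 + 0 = 6 π electrons → 4(1)+2, aromatic.
Anion: 3 × 2 + 2 = 8 π electrons → 4(2), antiaromatic.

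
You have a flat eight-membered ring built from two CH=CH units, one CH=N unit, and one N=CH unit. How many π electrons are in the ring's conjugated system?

Check conjugation: each doubly-bonded ring atom is sp² with one p-orbital electron; each sp² =N– keeps its lone pair in-plane and puts one electron into the π system — every position has a p orbital, so the cyclic π system is continuous.
Tallying contributions gives 4 × 2 = 8 from the 4 double-bond units.

8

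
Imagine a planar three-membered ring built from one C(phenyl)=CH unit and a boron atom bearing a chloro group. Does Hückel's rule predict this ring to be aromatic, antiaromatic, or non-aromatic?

Check conjugation: every atom in a ring double bond is sp² and brings one electron to the p orbital; the boron has an empty p orbital — every position has a p orbital, so the cyclic π system is continuous.
Tallying contributions gives 1 × 2 = 2 from the double-bond unit + 0 from the B(chloro) atom = 2.
With 2 π electrons (n = 0), the Hückel 4n+2 condition holds.

Aromatic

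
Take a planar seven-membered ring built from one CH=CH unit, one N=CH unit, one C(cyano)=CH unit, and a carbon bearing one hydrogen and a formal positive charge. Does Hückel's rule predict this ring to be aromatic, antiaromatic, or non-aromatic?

Check conjugation: every atom in a ring double bond is sp² and brings one electron to the p orbital; each sp² =N– keeps its lone pair in-plane and puts one electron into the π system; the carbocation has an empty p orbital — every position has a p orbital, so the cyclic π system is continuous.
Tallying contributions gives 3 × 2 = 6 from the double-bond units + 0 from the CH(+) atom = 6.
That gives a 4n+2 count (6, n = 1).

Aromatic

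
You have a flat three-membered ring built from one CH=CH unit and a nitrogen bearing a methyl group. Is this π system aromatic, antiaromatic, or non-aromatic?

Antiaromatic

Every ring atom contributes a p orbital perpendicular to the ring (the double-bond atoms are sp², each contributing one p electron; the pyrrole-type nitrogen donates its lone pair from the p orbital), so the π system is cyclic and fully conjugated.
Tallying contributions gives 1 × 2 = 2 from the double-bond unit + 2 from the N(methyl) atom = 4.
With 4 = 4·1 π electrons, Hückel's rule classifies the planar ring as antiaromatic.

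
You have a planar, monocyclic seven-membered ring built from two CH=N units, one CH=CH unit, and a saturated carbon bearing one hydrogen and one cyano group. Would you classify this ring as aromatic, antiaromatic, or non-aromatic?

Non-aromatic

At the CH(cyano) position, that saturated carbon is sp³ and has no p orbital in the ring π system; the ring's p-orbital overlap is broken there.
Broken conjugation rules out both aromaticity and antiaromaticity.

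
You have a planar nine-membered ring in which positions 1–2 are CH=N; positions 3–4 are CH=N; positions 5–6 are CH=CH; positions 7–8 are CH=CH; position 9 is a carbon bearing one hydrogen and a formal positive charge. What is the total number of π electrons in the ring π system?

8

The p orbitals form a continuous loop: every atom in a ring double bond is sp² and brings one electron to the p orbital; each sp² =N– keeps its lone pair in-plane and puts one electron into the π system; the carbocation has an empty p orbital. The ring is fully conjugated.
Adding the contributions, 4 × 2 = 8 from the double-bond units + 0 from the CH(+) atom = 8.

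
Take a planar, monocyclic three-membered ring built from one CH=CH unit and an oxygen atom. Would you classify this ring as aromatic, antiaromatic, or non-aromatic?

All ring atoms are sp² and supply a p orbital to the ring (each doubly-bonded ring atom is sp² with one p-orbital electron; the oxygen donates one lone pair from its p orbital); the conjugation is uninterrupted.
Adding the contributions, 1 × 2 = 2 from the double-bond unit + 2 from the O atom = 4.
4 is a 4n count (n = 1), so the planar conjugated ring is antiaromatic.
(The species described is oxirene.)

Antiaromatic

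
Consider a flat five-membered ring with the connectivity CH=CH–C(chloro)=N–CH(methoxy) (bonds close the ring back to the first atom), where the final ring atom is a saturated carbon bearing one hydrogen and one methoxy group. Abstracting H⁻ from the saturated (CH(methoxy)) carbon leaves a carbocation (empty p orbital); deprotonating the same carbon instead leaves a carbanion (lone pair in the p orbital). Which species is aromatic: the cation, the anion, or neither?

The anion

In both ions every ring atom is sp² and contributes a p orbital, so both rings are fully conjugated.
Cation: 2 × 2 + 0 = 4 π electrons → 4(1), antiaromatic.
Anion: 2 × 2 + 2 = 6 π electrons → 4(1)+2, aromatic.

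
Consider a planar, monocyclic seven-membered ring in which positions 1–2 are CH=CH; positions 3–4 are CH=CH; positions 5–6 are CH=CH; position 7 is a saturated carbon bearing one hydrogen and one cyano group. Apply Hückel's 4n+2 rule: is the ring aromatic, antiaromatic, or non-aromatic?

At the CH(cyano) position, that saturated carbon is sp³ and has no p orbital in the ring π system; the ring's p-orbital overlap is broken there.
Broken conjugation rules out both aromaticity and antiaromaticity.

Non-aromatic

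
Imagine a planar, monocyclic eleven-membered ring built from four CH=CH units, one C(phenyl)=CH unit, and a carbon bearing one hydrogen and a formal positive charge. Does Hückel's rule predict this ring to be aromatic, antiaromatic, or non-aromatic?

Aromatic

All ring atoms are sp² and supply a p orbital to the ring (each doubly-bonded ring atom is sp² with one p-orbital electron; the carbocation has an empty p orbital); the conjugation is uninterrupted.
π-electron count: 5 × 2 = 10 from the double-bond units + 0 from the CH(+) atom = 10.
Since 10 = 4·2 + 2, the ring meets the 4n+2 criterion.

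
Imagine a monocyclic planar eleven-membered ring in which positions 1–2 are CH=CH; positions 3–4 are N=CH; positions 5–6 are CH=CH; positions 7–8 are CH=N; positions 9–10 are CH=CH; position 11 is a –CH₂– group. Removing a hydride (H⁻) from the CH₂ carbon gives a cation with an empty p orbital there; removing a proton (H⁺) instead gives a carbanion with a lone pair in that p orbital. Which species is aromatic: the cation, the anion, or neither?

Both ions have a continuous loop of p orbitals — each ring atom is sp².
Cation: 5 × 2 + 0 = 10 π electrons → 4(2)+2, aromatic.
Anion: 5 × 2 + 2 = 12 π electrons → 4(3), antiaromatic.

The cation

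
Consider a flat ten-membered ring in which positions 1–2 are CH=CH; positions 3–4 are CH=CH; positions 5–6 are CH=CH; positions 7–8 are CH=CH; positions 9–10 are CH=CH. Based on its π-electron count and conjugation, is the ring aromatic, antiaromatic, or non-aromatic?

Aromatic

Every ring atom contributes a p orbital perpendicular to the ring (the double-bond atoms are sp², each contributing one p electron), so the π system is cyclic and fully conjugated.
Counting π electrons: 5 × 2 = 10 from the 5 double-bond units.
That gives a 4n+2 count (10, n = 2).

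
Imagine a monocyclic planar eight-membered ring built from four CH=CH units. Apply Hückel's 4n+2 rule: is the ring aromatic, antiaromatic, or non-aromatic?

Antiaromatic

Every ring atom contributes a p orbital perpendicular to the ring (every atom in a ring double bond is sp² and brings one electron to the p orbital), so the π system is cyclic and fully conjugated.
Tallying contributions gives 4 × 2 = 8 from the 4 double-bond units.
With 8 = 4·2 π electrons, Hückel's rule classifies the planar ring as antiaromatic.
This is cyclooctatetraene.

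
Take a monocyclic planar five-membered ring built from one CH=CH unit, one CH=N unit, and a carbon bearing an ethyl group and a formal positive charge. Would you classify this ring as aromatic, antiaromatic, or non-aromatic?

Antiaromatic

All ring atoms are sp² and supply a p orbital to the ring (the double-bond atoms are sp², each contributing one p electron; each sp² =N– keeps its lone pair in-plane and puts one electron into the π system; the carbocation has an empty p orbital); the conjugation is uninterrupted.
π-electron count: 2 × 2 = 4 from the double-bond units + 0 from the C(ethyl)(+) atom = 4.
With 4 = 4·1 π electrons, Hückel's rule classifies the planar ring as antiaromatic.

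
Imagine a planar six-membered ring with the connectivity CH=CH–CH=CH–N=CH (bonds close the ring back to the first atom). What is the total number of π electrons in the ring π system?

6

The p orbitals form a continuous loop: the double-bond atoms are sp², each contributing one p electron; the doubly-bonded nitrogens are pyridine-type — their lone pairs lie in the ring plane, leaving one electron in the p orbital. The ring is fully conjugated.
Adding the contributions, 3 × 2 = 6 from the 3 double-bond units.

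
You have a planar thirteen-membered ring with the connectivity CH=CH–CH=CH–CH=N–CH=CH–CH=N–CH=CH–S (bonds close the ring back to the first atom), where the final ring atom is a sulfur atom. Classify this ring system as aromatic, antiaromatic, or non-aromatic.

Aromatic

All ring atoms are sp² and supply a p orbital to the ring (the double-bond atoms are sp², each contributing one p electron; each =N– nitrogen is pyridine-type (lone pair in the sp² plane, one electron in the p orbital); the sulfur donates one lone pair from its p orbital); the conjugation is uninterrupted.
Adding the contributions, 6 × 2 = 12 from the double-bond units + 2 from the S atom = 14.
Since 14 = 4·3 + 2, the ring meets the 4n+2 criterion.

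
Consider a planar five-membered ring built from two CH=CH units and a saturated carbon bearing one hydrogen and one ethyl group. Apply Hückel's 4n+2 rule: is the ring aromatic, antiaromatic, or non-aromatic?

Non-aromatic

The CH(ethyl) position has four σ bonds — that saturated carbon is sp³ and has no p orbital in the ring π system — so the cyclic conjugation is interrupted.
Without a continuous loop of overlapping p orbitals the Hückel electron count never comes into play.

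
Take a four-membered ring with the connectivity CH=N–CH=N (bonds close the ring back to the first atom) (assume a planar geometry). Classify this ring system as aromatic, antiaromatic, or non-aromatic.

Antiaromatic

Every ring atom contributes a p orbital perpendicular to the ring (each doubly-bonded ring atom is sp² with one p-orbital electron; each =N– nitrogen is pyridine-type (lone pair in the sp² plane, one electron in the p orbital)), so the π system is cyclic and fully conjugated.
Adding the contributions, 2 × 2 = 4 from the 2 double-bond units.
A 4n π count (4, n = 1) in a planar conjugated ring means antiaromatic.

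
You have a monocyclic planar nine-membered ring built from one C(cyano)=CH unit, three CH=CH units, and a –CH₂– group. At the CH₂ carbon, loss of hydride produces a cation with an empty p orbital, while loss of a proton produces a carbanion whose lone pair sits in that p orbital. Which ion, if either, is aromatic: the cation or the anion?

Both ions have a continuous loop of p orbitals — each ring atom is sp².
Cation: 4 × 2 + 0 = 8 π electrons → 4(2), antiaromatic.
Anion: 4 × 2 + 2 = 10 π electrons → 4(2)+2, aromatic.

The anion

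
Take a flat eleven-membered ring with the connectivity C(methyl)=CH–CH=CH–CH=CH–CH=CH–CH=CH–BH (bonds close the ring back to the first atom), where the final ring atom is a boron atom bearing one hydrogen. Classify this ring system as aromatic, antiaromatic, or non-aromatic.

Aromatic

All ring atoms are sp² and supply a p orbital to the ring (each doubly-bonded ring atom is sp² with one p-orbital electron; the boron has an empty p orbital); the conjugation is uninterrupted.
Tallying contributions gives 5 × 2 = 10 from the double-bond units + 0 from the BH atom = 10.
10 = 4(2) + 2, which satisfies Hückel's 4n+2 rule.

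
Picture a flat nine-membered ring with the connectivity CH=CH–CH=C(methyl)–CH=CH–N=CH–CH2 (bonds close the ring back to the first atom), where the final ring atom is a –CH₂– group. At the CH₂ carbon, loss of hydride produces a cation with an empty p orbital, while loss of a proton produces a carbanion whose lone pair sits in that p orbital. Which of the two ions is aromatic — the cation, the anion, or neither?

In both ions every ring atom is sp² and contributes a p orbital, so both rings are fully conjugated.
Cation: 4 × 2 + 0 = 8 π electrons → 4(2), antiaromatic.
Anion: 4 × 2 + 2 = 10 π electrons → 4(2)+2, aromatic.

The anion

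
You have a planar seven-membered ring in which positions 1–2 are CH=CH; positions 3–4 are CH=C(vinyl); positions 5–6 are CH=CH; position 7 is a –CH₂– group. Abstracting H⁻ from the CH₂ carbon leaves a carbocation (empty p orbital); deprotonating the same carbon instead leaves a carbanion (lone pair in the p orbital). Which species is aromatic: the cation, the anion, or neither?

Both ions have a continuous loop of p orbitals — each ring atom is sp².
Cation: 3 × 2 + 0 = 6 π electrons → 4(1)+2, aromatic.
Anion: 3 × 2 + 2 = 8 π electrons → 4(2), antiaromatic.

The cation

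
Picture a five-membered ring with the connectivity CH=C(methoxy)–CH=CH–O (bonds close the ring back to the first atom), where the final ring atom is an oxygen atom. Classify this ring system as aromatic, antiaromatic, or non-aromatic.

All ring atoms are sp² and supply a p orbital to the ring (every atom in a ring double bond is sp² and brings one electron to the p orbital; the oxygen donates one lone pair from its p orbital); the conjugation is uninterrupted.
π-electron count: 2 × 2 = 4 from the double-bond units + 2 from the O atom = 6.
That gives a 4n+2 count (6, n = 1).

Aromatic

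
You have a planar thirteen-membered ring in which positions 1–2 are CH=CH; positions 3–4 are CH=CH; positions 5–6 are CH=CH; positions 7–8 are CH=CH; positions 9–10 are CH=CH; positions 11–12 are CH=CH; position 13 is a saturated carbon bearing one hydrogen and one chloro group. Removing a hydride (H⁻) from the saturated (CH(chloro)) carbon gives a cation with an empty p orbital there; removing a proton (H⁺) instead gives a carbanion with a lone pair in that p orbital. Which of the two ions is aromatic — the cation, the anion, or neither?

The anion

Once that carbon is sp², every ring atom has a p orbital and both ions are fully conjugated.
Cation: 6 × 2 + 0 = 12 π electrons → 4(3), antiaromatic.
Anion: 6 × 2 + 2 = 14 π electrons → 4(3)+2, aromatic.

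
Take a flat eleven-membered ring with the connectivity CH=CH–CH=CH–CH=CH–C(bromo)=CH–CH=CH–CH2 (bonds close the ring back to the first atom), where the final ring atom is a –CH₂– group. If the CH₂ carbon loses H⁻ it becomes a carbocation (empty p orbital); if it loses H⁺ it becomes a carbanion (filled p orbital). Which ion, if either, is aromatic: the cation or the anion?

Both ions have a continuous loop of p orbitals — each ring atom is sp².
Cation: 5 × 2 + 0 = 10 π electrons → 4(2)+2, aromatic.
Anion: 5 × 2 + 2 = 12 π electrons → 4(3), antiaromatic.

The cation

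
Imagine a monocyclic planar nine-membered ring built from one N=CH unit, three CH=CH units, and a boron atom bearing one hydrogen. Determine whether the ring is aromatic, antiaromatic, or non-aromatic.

Every ring atom contributes a p orbital perpendicular to the ring (every atom in a ring double bond is sp² and brings one electron to the p orbital; the doubly-bonded nitrogens are pyridine-type — their lone pairs lie in the ring plane, leaving one electron in the p orbital; the boron has an empty p orbital), so the π system is cyclic and fully conjugated.
Tallying contributions gives 4 × 2 = 8 from the double-bond units + 0 from the BH atom = 8.
With 8 = 4·2 π electrons, Hückel's rule classifies the planar ring as antiaromatic.

Antiaromatic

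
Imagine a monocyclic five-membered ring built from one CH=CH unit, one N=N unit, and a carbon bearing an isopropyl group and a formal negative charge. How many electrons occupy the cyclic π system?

6

Check conjugation: every atom in a ring double bond is sp² and brings one electron to the p orbital; the doubly-bonded nitrogens are pyridine-type — their lone pairs lie in the ring plane, leaving one electron in the p orbital; the carbanion's lone pair occupies the p orbital — every position has a p orbital, so the cyclic π system is continuous.
π-electron count: 2 × 2 = 4 from the double-bond units + 2 from the C(isopropyl)(-) atom = 6.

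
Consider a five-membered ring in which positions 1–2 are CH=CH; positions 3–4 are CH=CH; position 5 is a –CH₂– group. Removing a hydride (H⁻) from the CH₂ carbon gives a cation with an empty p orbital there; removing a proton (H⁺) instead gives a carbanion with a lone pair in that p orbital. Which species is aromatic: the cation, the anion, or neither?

Both ions have a continuous loop of p orbitals — each ring atom is sp².
Cation: 2 × 2 + 0 = 4 π electrons → 4(1), antiaromatic.
Anion: 2 × 2 + 2 = 6 π electrons → 4(1)+2, aromatic.

The anion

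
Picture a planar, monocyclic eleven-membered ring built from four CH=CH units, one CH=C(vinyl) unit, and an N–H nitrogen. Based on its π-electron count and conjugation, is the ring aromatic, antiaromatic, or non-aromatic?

Antiaromatic

All ring atoms are sp² and supply a p orbital to the ring (the double-bond atoms are sp², each contributing one p electron; the pyrrole-type nitrogen donates its lone pair from the p orbital); the conjugation is uninterrupted.
Tallying contributions gives 5 × 2 = 10 from the double-bond units + 2 from the NH atom = 12.
A 4n π count (12, n = 3) in a planar conjugated ring means antiaromatic.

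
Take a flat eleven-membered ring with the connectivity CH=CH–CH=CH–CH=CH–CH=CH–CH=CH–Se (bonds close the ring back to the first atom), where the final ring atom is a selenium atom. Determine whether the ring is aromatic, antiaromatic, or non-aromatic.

The p orbitals form a continuous loop: the double-bond atoms are sp², each contributing one p electron; the selenium donates one lone pair from its p orbital. The ring is fully conjugated.
Adding the contributions, 5 × 2 = 10 from the double-bond units + 2 from the Se atom = 12.
12 is a 4n count (n = 3), so the planar conjugated ring is antiaromatic.

Antiaromatic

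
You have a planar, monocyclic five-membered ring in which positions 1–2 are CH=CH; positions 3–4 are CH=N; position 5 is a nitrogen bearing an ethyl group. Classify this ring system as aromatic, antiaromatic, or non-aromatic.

Aromatic

The p orbitals form a continuous loop: every atom in a ring double bond is sp² and brings one electron to the p orbital; each =N– nitrogen is pyridine-type (lone pair in the sp² plane, one electron in the p orbital); the pyrrole-type nitrogen donates its lone pair from the p orbital. The ring is fully conjugated.
π-electron count: 2 × 2 = 4 from the double-bond units + 2 from the N(ethyl) atom = 6.
With 6 π electrons (n = 1), the Hückel 4n+2 condition holds.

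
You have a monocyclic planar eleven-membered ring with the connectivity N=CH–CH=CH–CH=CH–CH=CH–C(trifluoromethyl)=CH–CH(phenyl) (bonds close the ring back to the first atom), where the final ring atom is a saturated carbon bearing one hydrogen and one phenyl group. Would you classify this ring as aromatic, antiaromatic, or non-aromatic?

The CH(phenyl) position has four σ bonds — that saturated carbon is sp³ and has no p orbital in the ring π system — so the cyclic conjugation is interrupted.
Without a continuous loop of overlapping p orbitals the Hückel electron count never comes into play.

Non-aromatic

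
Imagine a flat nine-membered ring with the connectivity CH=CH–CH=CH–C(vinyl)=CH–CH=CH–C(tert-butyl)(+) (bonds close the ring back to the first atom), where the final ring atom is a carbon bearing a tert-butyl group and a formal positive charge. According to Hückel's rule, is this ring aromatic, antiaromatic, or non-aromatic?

Antiaromatic

All ring atoms are sp² and supply a p orbital to the ring (each doubly-bonded ring atom is sp² with one p-orbital electron; the carbocation has an empty p orbital); the conjugation is uninterrupted.
π-electron count: 4 × 2 = 8 from the double-bond units + 0 from the C(tert-butyl)(+) atom = 8.
With 8 = 4·2 π electrons, Hückel's rule classifies the planar ring as antiaromatic.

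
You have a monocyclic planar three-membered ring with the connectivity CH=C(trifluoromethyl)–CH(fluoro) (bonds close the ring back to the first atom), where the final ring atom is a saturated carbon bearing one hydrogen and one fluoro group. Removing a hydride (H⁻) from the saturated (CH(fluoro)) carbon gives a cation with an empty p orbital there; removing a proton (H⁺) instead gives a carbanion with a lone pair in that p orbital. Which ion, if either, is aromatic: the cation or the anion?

The cation

Once that carbon is sp², every ring atom has a p orbital and both ions are fully conjugated.
Cation: 1 × 2 + 0 = 2 π electrons → 4(0)+2, aromatic.
Anion: 1 × 2 + 2 = 4 π electrons → 4(1), antiaromatic.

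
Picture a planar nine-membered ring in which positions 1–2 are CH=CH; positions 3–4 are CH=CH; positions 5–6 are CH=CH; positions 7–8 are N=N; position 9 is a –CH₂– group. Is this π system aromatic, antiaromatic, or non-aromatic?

Non-aromatic

The CH2 carbon is saturated: the tetrahedral CH₂ carbon is sp³ and has no p orbital in the ring π system. Conjugation is not continuous around the ring.
A ring that is not fully conjugated cannot be aromatic or antiaromatic regardless of its π-electron count.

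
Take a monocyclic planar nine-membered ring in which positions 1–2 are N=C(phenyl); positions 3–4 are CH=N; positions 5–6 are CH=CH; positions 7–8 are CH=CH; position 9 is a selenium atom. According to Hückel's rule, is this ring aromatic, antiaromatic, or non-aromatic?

Aromatic

Check conjugation: every atom in a ring double bond is sp² and brings one electron to the p orbital; each sp² =N– keeps its lone pair in-plane and puts one electron into the π system; the selenium donates one lone pair from its p orbital — every position has a p orbital, so the cyclic π system is continuous.
π-electron count: 4 × 2 = 8 from the double-bond units + 2 from the Se atom = 10.
That gives a 4n+2 count (10, n = 2).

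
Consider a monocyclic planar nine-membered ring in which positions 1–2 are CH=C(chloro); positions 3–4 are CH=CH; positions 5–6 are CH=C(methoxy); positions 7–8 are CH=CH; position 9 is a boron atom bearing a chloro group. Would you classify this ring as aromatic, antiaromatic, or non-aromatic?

The p orbitals form a continuous loop: the double-bond atoms are sp², each contributing one p electron; the boron has an empty p orbital. The ring is fully conjugated.
Tallying contributions gives 4 × 2 = 8 from the double-bond units + 0 from the B(chloro) atom = 8.
8 = 4(2); a planar, fully conjugated 4n system is antiaromatic.

Antiaromatic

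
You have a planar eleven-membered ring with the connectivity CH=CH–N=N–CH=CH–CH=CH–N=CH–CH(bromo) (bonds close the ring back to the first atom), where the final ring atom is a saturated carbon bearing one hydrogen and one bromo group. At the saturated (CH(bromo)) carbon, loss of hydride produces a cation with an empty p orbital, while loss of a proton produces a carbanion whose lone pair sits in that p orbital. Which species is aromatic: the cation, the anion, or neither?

In both ions every ring atom is sp² and contributes a p orbital, so both rings are fully conjugated.
Cation: 5 × 2 + 0 = 10 π electrons → 4(2)+2, aromatic.
Anion: 5 × 2 + 2 = 12 π electrons → 4(3), antiaromatic.

The cation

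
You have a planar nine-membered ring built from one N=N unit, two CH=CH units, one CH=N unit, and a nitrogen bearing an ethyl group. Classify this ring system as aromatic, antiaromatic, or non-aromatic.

Aromatic

Check conjugation: the double-bond atoms are sp², each contributing one p electron; each sp² =N– keeps its lone pair in-plane and puts one electron into the π system; the pyrrole-type nitrogen donates its lone pair from the p orbital — every position has a p orbital, so the cyclic π system is continuous.
Adding the contributions, 4 × 2 = 8 from the double-bond units + 2 from the N(ethyl) atom = 10.
That gives a 4n+2 count (10, n = 2).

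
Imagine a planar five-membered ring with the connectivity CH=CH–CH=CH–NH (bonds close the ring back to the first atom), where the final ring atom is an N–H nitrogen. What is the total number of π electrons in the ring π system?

Every ring atom contributes a p orbital perpendicular to the ring (each doubly-bonded ring atom is sp² with one p-orbital electron; the pyrrole-type nitrogen donates its lone pair from the p orbital), so the π system is cyclic and fully conjugated.
Tallying contributions gives 2 × 2 = 4 from the double-bond units + 2 from the NH atom = 6.
This is pyrrole.

6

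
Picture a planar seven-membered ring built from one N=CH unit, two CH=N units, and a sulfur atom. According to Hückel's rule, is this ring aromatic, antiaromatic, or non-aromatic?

The p orbitals form a continuous loop: every atom in a ring double bond is sp² and brings one electron to the p orbital; each sp² =N– keeps its lone pair in-plane and puts one electron into the π system; the sulfur donates one lone pair from its p orbital. The ring is fully conjugated.
π-electron count: 3 × 2 = 6 from the double-bond units + 2 from the S atom = 8.
8 is a 4n count (n = 2), so the planar conjugated ring is antiaromatic.

Antiaromatic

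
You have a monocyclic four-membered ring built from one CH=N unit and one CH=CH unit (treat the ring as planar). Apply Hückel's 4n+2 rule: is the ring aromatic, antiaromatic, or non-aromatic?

Every ring atom contributes a p orbital perpendicular to the ring (the double-bond atoms are sp², each contributing one p electron; each =N– nitrogen is pyridine-type (lone pair in the sp² plane, one electron in the p orbital)), so the π system is cyclic and fully conjugated.
π-electron count: 2 × 2 = 4 from the 2 double-bond units.
4 is a 4n count (n = 1), so the planar conjugated ring is antiaromatic.

Antiaromatic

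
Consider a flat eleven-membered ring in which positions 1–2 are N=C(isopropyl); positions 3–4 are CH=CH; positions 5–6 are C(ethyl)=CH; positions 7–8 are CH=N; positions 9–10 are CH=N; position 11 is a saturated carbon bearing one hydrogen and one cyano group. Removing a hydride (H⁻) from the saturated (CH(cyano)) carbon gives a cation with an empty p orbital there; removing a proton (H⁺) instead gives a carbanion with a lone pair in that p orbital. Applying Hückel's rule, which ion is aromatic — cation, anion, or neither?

In both ions every ring atom is sp² and contributes a p orbital, so both rings are fully conjugated.
Cation: 5 × 2 + 0 = 10 π electrons → 4(2)+2, aromatic.
Anion: 5 × 2 + 2 = 12 π electrons → 4(3), antiaromatic.

The cation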